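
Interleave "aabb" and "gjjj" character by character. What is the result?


Interleaving "aabb" and "gjjj":
  Position 0: 'a' from first, 'g' from second => "ag"
  Position 1: 'a' from first, 'j' from second => "aj"
  Position 2: 'b' from first, 'j' from second => "bj"
  Position 3: 'b' from first, 'j' from second => "bj"
Result: agajbjbj

agajbjbj


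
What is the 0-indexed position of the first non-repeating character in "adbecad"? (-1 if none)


Input: adbecad
Character frequencies:
  'a': 2
  'b': 1
  'c': 1
  'd': 2
  'e': 1
Scanning left to right for freq == 1:
  Position 0 ('a'): freq=2, skip
  Position 1 ('d'): freq=2, skip
  Position 2 ('b'): unique! => answer = 2

2


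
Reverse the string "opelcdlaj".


Input: opelcdlaj
Reading characters right to left:
  Position 8: 'j'
  Position 7: 'a'
  Position 6: 'l'
  Position 5: 'd'
  Position 4: 'c'
  Position 3: 'l'
  Position 2: 'e'
  Position 1: 'p'
  Position 0: 'o'
Reversed: jaldclepo

jaldclepo


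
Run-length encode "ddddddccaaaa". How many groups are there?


Input: ddddddccaaaa
Scanning for consecutive runs:
  Group 1: 'd' x 6 (positions 0-5)
  Group 2: 'c' x 2 (positions 6-7)
  Group 3: 'a' x 4 (positions 8-11)
Total groups: 3

3


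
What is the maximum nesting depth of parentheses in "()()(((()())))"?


Input: "()()(((()())))"
Tracking depth:
  Position 0 '(': depth becomes 1
  Position 1 ')': depth becomes 0
  Position 2 '(': depth becomes 1
  Position 3 ')': depth becomes 0
  Position 4 '(': depth becomes 1
  Position 5 '(': depth becomes 2
  Position 6 '(': depth becomes 3
  Position 7 '(': depth becomes 4
  Position 8 ')': depth becomes 3
  Position 9 '(': depth becomes 4
  Position 10 ')': depth becomes 3
  Position 11 ')': depth becomes 2
  Position 12 ')': depth becomes 1
  Position 13 ')': depth becomes 0
Maximum depth reached: 4

4


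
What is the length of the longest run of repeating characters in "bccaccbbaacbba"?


Input: "bccaccbbaacbba"
Scanning for longest run:
  Position 1 ('c'): new char, reset run to 1
  Position 2 ('c'): continues run of 'c', length=2
  Position 3 ('a'): new char, reset run to 1
  Position 4 ('c'): new char, reset run to 1
  Position 5 ('c'): continues run of 'c', length=2
  Position 6 ('b'): new char, reset run to 1
  Position 7 ('b'): continues run of 'b', length=2
  Position 8 ('a'): new char, reset run to 1
  Position 9 ('a'): continues run of 'a', length=2
  Position 10 ('c'): new char, reset run to 1
  Position 11 ('b'): new char, reset run to 1
  Position 12 ('b'): continues run of 'b', length=2
  Position 13 ('a'): new char, reset run to 1
Longest run: 'c' with length 2

2


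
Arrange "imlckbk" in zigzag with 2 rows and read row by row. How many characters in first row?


Zigzag "imlckbk" into 2 rows:
Placing characters:
  'i' => row 0
  'm' => row 1
  'l' => row 0
  'c' => row 1
  'k' => row 0
  'b' => row 1
  'k' => row 0
Rows:
  Row 0: "ilkk"
  Row 1: "mcb"
First row length: 4

4


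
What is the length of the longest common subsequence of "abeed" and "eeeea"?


LCS of "abeed" and "eeeea"
DP table:
           e    e    e    e    a
      0    0    0    0    0    0
  a   0    0    0    0    0    1
  b   0    0    0    0    0    1
  e   0    1    1    1    1    1
  e   0    1    2    2    2    2
  d   0    1    2    2    2    2
LCS length = dp[5][5] = 2

2


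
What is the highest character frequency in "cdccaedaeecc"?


Input: cdccaedaeecc
Character counts:
  'a': 2
  'c': 5
  'd': 2
  'e': 3
Maximum frequency: 5

5


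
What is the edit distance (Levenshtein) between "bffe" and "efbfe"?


Computing edit distance: "bffe" -> "efbfe"
DP table:
           e    f    b    f    e
      0    1    2    3    4    5
  b   1    1    2    2    3    4
  f   2    2    1    2    2    3
  f   3    3    2    2    2    3
  e   4    3    3    3    3    2
Edit distance = dp[4][5] = 2

2


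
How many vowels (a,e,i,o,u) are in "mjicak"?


Input: mjicak
Checking each character:
  'm' at position 0: consonant
  'j' at position 1: consonant
  'i' at position 2: vowel (running total: 1)
  'c' at position 3: consonant
  'a' at position 4: vowel (running total: 2)
  'k' at position 5: consonant
Total vowels: 2

2


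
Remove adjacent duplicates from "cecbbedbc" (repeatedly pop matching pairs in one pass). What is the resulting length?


Input: cecbbedbc
Stack-based adjacent duplicate removal:
  Read 'c': push. Stack: c
  Read 'e': push. Stack: ce
  Read 'c': push. Stack: cec
  Read 'b': push. Stack: cecb
  Read 'b': matches stack top 'b' => pop. Stack: cec
  Read 'e': push. Stack: cece
  Read 'd': push. Stack: ceced
  Read 'b': push. Stack: cecedb
  Read 'c': push. Stack: cecedbc
Final stack: "cecedbc" (length 7)

7


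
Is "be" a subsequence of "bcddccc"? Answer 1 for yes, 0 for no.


Check if "be" is a subsequence of "bcddccc"
Greedy scan:
  Position 0 ('b'): matches sub[0] = 'b'
  Position 1 ('c'): no match needed
  Position 2 ('d'): no match needed
  Position 3 ('d'): no match needed
  Position 4 ('c'): no match needed
  Position 5 ('c'): no match needed
  Position 6 ('c'): no match needed
Only matched 1/2 characters => not a subsequence

0


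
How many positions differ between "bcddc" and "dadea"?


Comparing "bcddc" and "dadea" position by position:
  Position 0: 'b' vs 'd' => DIFFER
  Position 1: 'c' vs 'a' => DIFFER
  Position 2: 'd' vs 'd' => same
  Position 3: 'd' vs 'e' => DIFFER
  Position 4: 'c' vs 'a' => DIFFER
Positions that differ: 4

4


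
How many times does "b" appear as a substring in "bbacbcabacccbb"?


Searching for "b" in "bbacbcabacccbb"
Scanning each position:
  Position 0: "b" => MATCH
  Position 1: "b" => MATCH
  Position 2: "a" => no
  Position 3: "c" => no
  Position 4: "b" => MATCH
  Position 5: "c" => no
  Position 6: "a" => no
  Position 7: "b" => MATCH
  Position 8: "a" => no
  Position 9: "c" => no
  Position 10: "c" => no
  Position 11: "c" => no
  Position 12: "b" => MATCH
  Position 13: "b" => MATCH
Total occurrences: 6

6


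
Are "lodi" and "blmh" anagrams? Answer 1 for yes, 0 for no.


Strings: "lodi", "blmh"
Sorted first:  dilo
Sorted second: bhlm
Differ at position 0: 'd' vs 'b' => not anagrams

0


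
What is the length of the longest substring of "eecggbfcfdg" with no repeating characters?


Input: "eecggbfcfdg"
Sliding window (track last position of each char):
  Position 0 ('e'): window [0,0] length 1 -- new best
  Position 1 ('e'): repeat (last at 0), move window start to 1
  Position 1 ('e'): window [1,1] length 1
  Position 2 ('c'): window [1,2] length 2 -- new best
  Position 3 ('g'): window [1,3] length 3 -- new best
  Position 4 ('g'): repeat (last at 3), move window start to 4
  Position 4 ('g'): window [4,4] length 1
  Position 5 ('b'): window [4,5] length 2
  Position 6 ('f'): window [4,6] length 3
  Position 7 ('c'): window [4,7] length 4 -- new best
  Position 8 ('f'): repeat (last at 6), move window start to 7
  Position 8 ('f'): window [7,8] length 2
  Position 9 ('d'): window [7,9] length 3
  Position 10 ('g'): window [7,10] length 4
Longest substring with no repeats: "gbfc" with length 4

4


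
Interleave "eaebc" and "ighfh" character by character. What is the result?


Interleaving "eaebc" and "ighfh":
  Position 0: 'e' from first, 'i' from second => "ei"
  Position 1: 'a' from first, 'g' from second => "ag"
  Position 2: 'e' from first, 'h' from second => "eh"
  Position 3: 'b' from first, 'f' from second => "bf"
  Position 4: 'c' from first, 'h' from second => "ch"
Result: eiagehbfch

eiagehbfch


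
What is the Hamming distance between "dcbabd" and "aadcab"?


Comparing "dcbabd" and "aadcab" position by position:
  Position 0: 'd' vs 'a' => differ
  Position 1: 'c' vs 'a' => differ
  Position 2: 'b' vs 'd' => differ
  Position 3: 'a' vs 'c' => differ
  Position 4: 'b' vs 'a' => differ
  Position 5: 'd' vs 'b' => differ
Total differences (Hamming distance): 6

6


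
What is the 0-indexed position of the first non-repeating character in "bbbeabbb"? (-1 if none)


Input: bbbeabbb
Character frequencies:
  'a': 1
  'b': 6
  'e': 1
Scanning left to right for freq == 1:
  Position 0 ('b'): freq=6, skip
  Position 1 ('b'): freq=6, skip
  Position 2 ('b'): freq=6, skip
  Position 3 ('e'): unique! => answer = 3

3


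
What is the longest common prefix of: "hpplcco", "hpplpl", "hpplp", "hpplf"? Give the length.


Words: hpplcco, hpplpl, hpplp, hpplf
  Position 0: all 'h' => match
  Position 1: all 'p' => match
  Position 2: all 'p' => match
  Position 3: all 'l' => match
  Position 4: ('c', 'p', 'p', 'f') => mismatch, stop
LCP = "hppl" (length 4)

4


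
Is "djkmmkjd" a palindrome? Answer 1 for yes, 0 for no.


Input: djkmmkjd
Reversed: djkmmkjd
  Compare pos 0 ('d') with pos 7 ('d'): match
  Compare pos 1 ('j') with pos 6 ('j'): match
  Compare pos 2 ('k') with pos 5 ('k'): match
  Compare pos 3 ('m') with pos 4 ('m'): match
Result: palindrome

1


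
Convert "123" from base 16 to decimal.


Input: "123" in base 16
Positional expansion:
  Digit '1' (value 1) x 16^2 = 256
  Digit '2' (value 2) x 16^1 = 32
  Digit '3' (value 3) x 16^0 = 3
Sum = 291

291


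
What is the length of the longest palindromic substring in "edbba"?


Input: "edbba"
Checking substrings for palindromes:
  [2:4] "bb" (len 2) => palindrome
Longest palindromic substring: "bb" with length 2

2


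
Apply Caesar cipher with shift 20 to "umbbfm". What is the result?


Caesar cipher: shift "umbbfm" by 20
  'u' (pos 20) + 20 = pos 14 = 'o'
  'm' (pos 12) + 20 = pos 6 = 'g'
  'b' (pos 1) + 20 = pos 21 = 'v'
  'b' (pos 1) + 20 = pos 21 = 'v'
  'f' (pos 5) + 20 = pos 25 = 'z'
  'm' (pos 12) + 20 = pos 6 = 'g'
Result: ogvvzg

ogvvzg


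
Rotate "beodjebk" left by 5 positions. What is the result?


Input: "beodjebk", rotate left by 5
First 5 characters: "beodj"
Remaining characters: "ebk"
Concatenate remaining + first: "ebk" + "beodj" = "ebkbeodj"

ebkbeodj


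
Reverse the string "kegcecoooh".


Input: kegcecoooh
Reading characters right to left:
  Position 9: 'h'
  Position 8: 'o'
  Position 7: 'o'
  Position 6: 'o'
  Position 5: 'c'
  Position 4: 'e'
  Position 3: 'c'
  Position 2: 'g'
  Position 1: 'e'
  Position 0: 'k'
Reversed: hooocecgek

hooocecgek


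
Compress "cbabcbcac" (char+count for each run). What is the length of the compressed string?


Input: cbabcbcac
Runs:
  'c' x 1 => "c1"
  'b' x 1 => "b1"
  'a' x 1 => "a1"
  'b' x 1 => "b1"
  'c' x 1 => "c1"
  'b' x 1 => "b1"
  'c' x 1 => "c1"
  'a' x 1 => "a1"
  'c' x 1 => "c1"
Compressed: "c1b1a1b1c1b1c1a1c1"
Compressed length: 18

18


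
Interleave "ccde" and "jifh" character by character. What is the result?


Interleaving "ccde" and "jifh":
  Position 0: 'c' from first, 'j' from second => "cj"
  Position 1: 'c' from first, 'i' from second => "ci"
  Position 2: 'd' from first, 'f' from second => "df"
  Position 3: 'e' from first, 'h' from second => "eh"
Result: cjcidfeh

cjcidfeh


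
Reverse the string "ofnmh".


Input: ofnmh
Reading characters right to left:
  Position 4: 'h'
  Position 3: 'm'
  Position 2: 'n'
  Position 1: 'f'
  Position 0: 'o'
Reversed: hmnfo

hmnfo


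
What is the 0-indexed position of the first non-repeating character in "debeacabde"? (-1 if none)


Input: debeacabde
Character frequencies:
  'a': 2
  'b': 2
  'c': 1
  'd': 2
  'e': 3
Scanning left to right for freq == 1:
  Position 0 ('d'): freq=2, skip
  Position 1 ('e'): freq=3, skip
  Position 2 ('b'): freq=2, skip
  Position 3 ('e'): freq=3, skip
  Position 4 ('a'): freq=2, skip
  Position 5 ('c'): unique! => answer = 5

5


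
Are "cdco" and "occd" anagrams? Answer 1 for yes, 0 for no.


Strings: "cdco", "occd"
Sorted first:  ccdo
Sorted second: ccdo
Sorted forms match => anagrams

1


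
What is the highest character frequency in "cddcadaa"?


Input: cddcadaa
Character counts:
  'a': 3
  'c': 2
  'd': 3
Maximum frequency: 3

3


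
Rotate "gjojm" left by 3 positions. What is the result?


Input: "gjojm", rotate left by 3
First 3 characters: "gjo"
Remaining characters: "jm"
Concatenate remaining + first: "jm" + "gjo" = "jmgjo"

jmgjo


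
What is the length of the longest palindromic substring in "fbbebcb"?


Input: "fbbebcb"
Checking substrings for palindromes:
  [2:5] "beb" (len 3) => palindrome
  [4:7] "bcb" (len 3) => palindrome
  [1:3] "bb" (len 2) => palindrome
Longest palindromic substring: "beb" with length 3

3


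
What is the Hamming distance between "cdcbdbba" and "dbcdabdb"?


Comparing "cdcbdbba" and "dbcdabdb" position by position:
  Position 0: 'c' vs 'd' => differ
  Position 1: 'd' vs 'b' => differ
  Position 2: 'c' vs 'c' => same
  Position 3: 'b' vs 'd' => differ
  Position 4: 'd' vs 'a' => differ
  Position 5: 'b' vs 'b' => same
  Position 6: 'b' vs 'd' => differ
  Position 7: 'a' vs 'b' => differ
Total differences (Hamming distance): 6

6


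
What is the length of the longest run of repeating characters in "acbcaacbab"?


Input: "acbcaacbab"
Scanning for longest run:
  Position 1 ('c'): new char, reset run to 1
  Position 2 ('b'): new char, reset run to 1
  Position 3 ('c'): new char, reset run to 1
  Position 4 ('a'): new char, reset run to 1
  Position 5 ('a'): continues run of 'a', length=2
  Position 6 ('c'): new char, reset run to 1
  Position 7 ('b'): new char, reset run to 1
  Position 8 ('a'): new char, reset run to 1
  Position 9 ('b'): new char, reset run to 1
Longest run: 'a' with length 2

2


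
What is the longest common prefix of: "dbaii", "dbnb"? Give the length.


Words: dbaii, dbnb
  Position 0: all 'd' => match
  Position 1: all 'b' => match
  Position 2: ('a', 'n') => mismatch, stop
LCP = "db" (length 2)

2


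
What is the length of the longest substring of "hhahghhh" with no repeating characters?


Input: "hhahghhh"
Sliding window (track last position of each char):
  Position 0 ('h'): window [0,0] length 1 -- new best
  Position 1 ('h'): repeat (last at 0), move window start to 1
  Position 1 ('h'): window [1,1] length 1
  Position 2 ('a'): window [1,2] length 2 -- new best
  Position 3 ('h'): repeat (last at 1), move window start to 2
  Position 3 ('h'): window [2,3] length 2
  Position 4 ('g'): window [2,4] length 3 -- new best
  Position 5 ('h'): repeat (last at 3), move window start to 4
  Position 5 ('h'): window [4,5] length 2
  Position 6 ('h'): repeat (last at 5), move window start to 6
  Position 6 ('h'): window [6,6] length 1
  Position 7 ('h'): repeat (last at 6), move window start to 7
  Position 7 ('h'): window [7,7] length 1
Longest substring with no repeats: "ahg" with length 3

3


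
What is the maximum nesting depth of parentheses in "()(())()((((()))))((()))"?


Input: "()(())()((((()))))((()))"
Tracking depth:
  Position 0 '(': depth becomes 1
  Position 1 ')': depth becomes 0
  Position 2 '(': depth becomes 1
  Position 3 '(': depth becomes 2
  Position 4 ')': depth becomes 1
  Position 5 ')': depth becomes 0
  Position 6 '(': depth becomes 1
  Position 7 ')': depth becomes 0
  Position 8 '(': depth becomes 1
  Position 9 '(': depth becomes 2
  Position 10 '(': depth becomes 3
  Position 11 '(': depth becomes 4
  Position 12 '(': depth becomes 5
  Position 13 ')': depth becomes 4
  Position 14 ')': depth becomes 3
  Position 15 ')': depth becomes 2
  Position 16 ')': depth becomes 1
  Position 17 ')': depth becomes 0
  Position 18 '(': depth becomes 1
  Position 19 '(': depth becomes 2
  Position 20 '(': depth becomes 3
  Position 21 ')': depth becomes 2
  Position 22 ')': depth becomes 1
  Position 23 ')': depth becomes 0
Maximum depth reached: 5

5


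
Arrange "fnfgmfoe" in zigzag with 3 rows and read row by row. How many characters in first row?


Zigzag "fnfgmfoe" into 3 rows:
Placing characters:
  'f' => row 0
  'n' => row 1
  'f' => row 2
  'g' => row 1
  'm' => row 0
  'f' => row 1
  'o' => row 2
  'e' => row 1
Rows:
  Row 0: "fm"
  Row 1: "ngfe"
  Row 2: "fo"
First row length: 2

2


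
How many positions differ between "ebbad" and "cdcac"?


Comparing "ebbad" and "cdcac" position by position:
  Position 0: 'e' vs 'c' => DIFFER
  Position 1: 'b' vs 'd' => DIFFER
  Position 2: 'b' vs 'c' => DIFFER
  Position 3: 'a' vs 'a' => same
  Position 4: 'd' vs 'c' => DIFFER
Positions that differ: 4

4


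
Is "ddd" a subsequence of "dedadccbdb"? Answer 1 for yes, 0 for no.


Check if "ddd" is a subsequence of "dedadccbdb"
Greedy scan:
  Position 0 ('d'): matches sub[0] = 'd'
  Position 1 ('e'): no match needed
  Position 2 ('d'): matches sub[1] = 'd'
  Position 3 ('a'): no match needed
  Position 4 ('d'): matches sub[2] = 'd'
  Position 5 ('c'): no match needed
  Position 6 ('c'): no match needed
  Position 7 ('b'): no match needed
  Position 8 ('d'): no match needed
  Position 9 ('b'): no match needed
All 3 characters matched => is a subsequence

1


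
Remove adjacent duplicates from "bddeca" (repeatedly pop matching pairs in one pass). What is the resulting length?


Input: bddeca
Stack-based adjacent duplicate removal:
  Read 'b': push. Stack: b
  Read 'd': push. Stack: bd
  Read 'd': matches stack top 'd' => pop. Stack: b
  Read 'e': push. Stack: be
  Read 'c': push. Stack: bec
  Read 'a': push. Stack: beca
Final stack: "beca" (length 4)

4


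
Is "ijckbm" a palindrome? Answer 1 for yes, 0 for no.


Input: ijckbm
Reversed: mbkcji
  Compare pos 0 ('i') with pos 5 ('m'): MISMATCH
  Compare pos 1 ('j') with pos 4 ('b'): MISMATCH
  Compare pos 2 ('c') with pos 3 ('k'): MISMATCH
Result: not a palindrome

0


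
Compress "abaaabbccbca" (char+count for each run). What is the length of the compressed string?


Input: abaaabbccbca
Runs:
  'a' x 1 => "a1"
  'b' x 1 => "b1"
  'a' x 3 => "a3"
  'b' x 2 => "b2"
  'c' x 2 => "c2"
  'b' x 1 => "b1"
  'c' x 1 => "c1"
  'a' x 1 => "a1"
Compressed: "a1b1a3b2c2b1c1a1"
Compressed length: 16

16


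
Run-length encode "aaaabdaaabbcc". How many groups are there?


Input: aaaabdaaabbcc
Scanning for consecutive runs:
  Group 1: 'a' x 4 (positions 0-3)
  Group 2: 'b' x 1 (positions 4-4)
  Group 3: 'd' x 1 (positions 5-5)
  Group 4: 'a' x 3 (positions 6-8)
  Group 5: 'b' x 2 (positions 9-10)
  Group 6: 'c' x 2 (positions 11-12)
Total groups: 6

6


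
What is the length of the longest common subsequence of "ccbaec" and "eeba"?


LCS of "ccbaec" and "eeba"
DP table:
           e    e    b    a
      0    0    0    0    0
  c   0    0    0    0    0
  c   0    0    0    0    0
  b   0    0    0    1    1
  a   0    0    0    1    2
  e   0    1    1    1    2
  c   0    1    1    1    2
LCS length = dp[6][4] = 2

2


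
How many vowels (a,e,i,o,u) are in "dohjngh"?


Input: dohjngh
Checking each character:
  'd' at position 0: consonant
  'o' at position 1: vowel (running total: 1)
  'h' at position 2: consonant
  'j' at position 3: consonant
  'n' at position 4: consonant
  'g' at position 5: consonant
  'h' at position 6: consonant
Total vowels: 1

1


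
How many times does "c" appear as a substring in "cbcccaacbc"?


Searching for "c" in "cbcccaacbc"
Scanning each position:
  Position 0: "c" => MATCH
  Position 1: "b" => no
  Position 2: "c" => MATCH
  Position 3: "c" => MATCH
  Position 4: "c" => MATCH
  Position 5: "a" => no
  Position 6: "a" => no
  Position 7: "c" => MATCH
  Position 8: "b" => no
  Position 9: "c" => MATCH
Total occurrences: 6

6


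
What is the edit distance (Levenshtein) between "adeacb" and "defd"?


Computing edit distance: "adeacb" -> "defd"
DP table:
           d    e    f    d
      0    1    2    3    4
  a   1    1    2    3    4
  d   2    1    2    3    3
  e   3    2    1    2    3
  a   4    3    2    2    3
  c   5    4    3    3    3
  b   6    5    4    4    4
Edit distance = dp[6][4] = 4

4


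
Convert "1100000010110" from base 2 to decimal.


Input: "1100000010110" in base 2
Positional expansion:
  Digit '1' (value 1) x 2^12 = 4096
  Digit '1' (value 1) x 2^11 = 2048
  Digit '0' (value 0) x 2^10 = 0
  Digit '0' (value 0) x 2^9 = 0
  Digit '0' (value 0) x 2^8 = 0
  Digit '0' (value 0) x 2^7 = 0
  Digit '0' (value 0) x 2^6 = 0
  Digit '0' (value 0) x 2^5 = 0
  Digit '1' (value 1) x 2^4 = 16
  Digit '0' (value 0) x 2^3 = 0
  Digit '1' (value 1) x 2^2 = 4
  Digit '1' (value 1) x 2^1 = 2
  Digit '0' (value 0) x 2^0 = 0
Sum = 6166

6166


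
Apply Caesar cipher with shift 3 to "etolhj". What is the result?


Caesar cipher: shift "etolhj" by 3
  'e' (pos 4) + 3 = pos 7 = 'h'
  't' (pos 19) + 3 = pos 22 = 'w'
  'o' (pos 14) + 3 = pos 17 = 'r'
  'l' (pos 11) + 3 = pos 14 = 'o'
  'h' (pos 7) + 3 = pos 10 = 'k'
  'j' (pos 9) + 3 = pos 12 = 'm'
Result: hwrokm

hwrokm


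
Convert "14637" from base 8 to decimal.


Input: "14637" in base 8
Positional expansion:
  Digit '1' (value 1) x 8^4 = 4096
  Digit '4' (value 4) x 8^3 = 2048
  Digit '6' (value 6) x 8^2 = 384
  Digit '3' (value 3) x 8^1 = 24
  Digit '7' (value 7) x 8^0 = 7
Sum = 6559

6559


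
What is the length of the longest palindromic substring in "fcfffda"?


Input: "fcfffda"
Checking substrings for palindromes:
  [0:3] "fcf" (len 3) => palindrome
  [2:5] "fff" (len 3) => palindrome
  [2:4] "ff" (len 2) => palindrome
  [3:5] "ff" (len 2) => palindrome
Longest palindromic substring: "fcf" with length 3

3


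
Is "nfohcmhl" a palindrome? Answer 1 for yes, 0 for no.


Input: nfohcmhl
Reversed: lhmchofn
  Compare pos 0 ('n') with pos 7 ('l'): MISMATCH
  Compare pos 1 ('f') with pos 6 ('h'): MISMATCH
  Compare pos 2 ('o') with pos 5 ('m'): MISMATCH
  Compare pos 3 ('h') with pos 4 ('c'): MISMATCH
Result: not a palindrome

0


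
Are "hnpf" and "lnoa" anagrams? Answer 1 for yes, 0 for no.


Strings: "hnpf", "lnoa"
Sorted first:  fhnp
Sorted second: alno
Differ at position 0: 'f' vs 'a' => not anagrams

0


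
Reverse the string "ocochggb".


Input: ocochggb
Reading characters right to left:
  Position 7: 'b'
  Position 6: 'g'
  Position 5: 'g'
  Position 4: 'h'
  Position 3: 'c'
  Position 2: 'o'
  Position 1: 'c'
  Position 0: 'o'
Reversed: bgghcoco

bgghcoco


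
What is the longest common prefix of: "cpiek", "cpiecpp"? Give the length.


Words: cpiek, cpiecpp
  Position 0: all 'c' => match
  Position 1: all 'p' => match
  Position 2: all 'i' => match
  Position 3: all 'e' => match
  Position 4: ('k', 'c') => mismatch, stop
LCP = "cpie" (length 4)

4


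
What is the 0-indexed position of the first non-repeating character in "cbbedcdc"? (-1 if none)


Input: cbbedcdc
Character frequencies:
  'b': 2
  'c': 3
  'd': 2
  'e': 1
Scanning left to right for freq == 1:
  Position 0 ('c'): freq=3, skip
  Position 1 ('b'): freq=2, skip
  Position 2 ('b'): freq=2, skip
  Position 3 ('e'): unique! => answer = 3

3


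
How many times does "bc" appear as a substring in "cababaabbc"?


Searching for "bc" in "cababaabbc"
Scanning each position:
  Position 0: "ca" => no
  Position 1: "ab" => no
  Position 2: "ba" => no
  Position 3: "ab" => no
  Position 4: "ba" => no
  Position 5: "aa" => no
  Position 6: "ab" => no
  Position 7: "bb" => no
  Position 8: "bc" => MATCH
Total occurrences: 1

1


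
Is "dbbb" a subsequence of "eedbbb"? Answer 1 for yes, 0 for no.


Check if "dbbb" is a subsequence of "eedbbb"
Greedy scan:
  Position 0 ('e'): no match needed
  Position 1 ('e'): no match needed
  Position 2 ('d'): matches sub[0] = 'd'
  Position 3 ('b'): matches sub[1] = 'b'
  Position 4 ('b'): matches sub[2] = 'b'
  Position 5 ('b'): matches sub[3] = 'b'
All 4 characters matched => is a subsequence

1


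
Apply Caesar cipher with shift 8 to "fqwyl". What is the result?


Caesar cipher: shift "fqwyl" by 8
  'f' (pos 5) + 8 = pos 13 = 'n'
  'q' (pos 16) + 8 = pos 24 = 'y'
  'w' (pos 22) + 8 = pos 4 = 'e'
  'y' (pos 24) + 8 = pos 6 = 'g'
  'l' (pos 11) + 8 = pos 19 = 't'
Result: nyegt

nyegt


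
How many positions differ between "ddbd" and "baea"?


Comparing "ddbd" and "baea" position by position:
  Position 0: 'd' vs 'b' => DIFFER
  Position 1: 'd' vs 'a' => DIFFER
  Position 2: 'b' vs 'e' => DIFFER
  Position 3: 'd' vs 'a' => DIFFER
Positions that differ: 4

4


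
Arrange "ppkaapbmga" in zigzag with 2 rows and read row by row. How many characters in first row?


Zigzag "ppkaapbmga" into 2 rows:
Placing characters:
  'p' => row 0
  'p' => row 1
  'k' => row 0
  'a' => row 1
  'a' => row 0
  'p' => row 1
  'b' => row 0
  'm' => row 1
  'g' => row 0
  'a' => row 1
Rows:
  Row 0: "pkabg"
  Row 1: "papma"
First row length: 5

5


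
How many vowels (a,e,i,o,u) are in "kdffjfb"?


Input: kdffjfb
Checking each character:
  'k' at position 0: consonant
  'd' at position 1: consonant
  'f' at position 2: consonant
  'f' at position 3: consonant
  'j' at position 4: consonant
  'f' at position 5: consonant
  'b' at position 6: consonant
Total vowels: 0

0


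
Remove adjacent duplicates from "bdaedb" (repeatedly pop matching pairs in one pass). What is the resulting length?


Input: bdaedb
Stack-based adjacent duplicate removal:
  Read 'b': push. Stack: b
  Read 'd': push. Stack: bd
  Read 'a': push. Stack: bda
  Read 'e': push. Stack: bdae
  Read 'd': push. Stack: bdaed
  Read 'b': push. Stack: bdaedb
Final stack: "bdaedb" (length 6)

6


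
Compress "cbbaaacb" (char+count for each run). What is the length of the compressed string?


Input: cbbaaacb
Runs:
  'c' x 1 => "c1"
  'b' x 2 => "b2"
  'a' x 3 => "a3"
  'c' x 1 => "c1"
  'b' x 1 => "b1"
Compressed: "c1b2a3c1b1"
Compressed length: 10

10


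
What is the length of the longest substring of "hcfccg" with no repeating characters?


Input: "hcfccg"
Sliding window (track last position of each char):
  Position 0 ('h'): window [0,0] length 1 -- new best
  Position 1 ('c'): window [0,1] length 2 -- new best
  Position 2 ('f'): window [0,2] length 3 -- new best
  Position 3 ('c'): repeat (last at 1), move window start to 2
  Position 3 ('c'): window [2,3] length 2
  Position 4 ('c'): repeat (last at 3), move window start to 4
  Position 4 ('c'): window [4,4] length 1
  Position 5 ('g'): window [4,5] length 2
Longest substring with no repeats: "hcf" with length 3

3


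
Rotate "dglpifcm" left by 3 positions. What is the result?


Input: "dglpifcm", rotate left by 3
First 3 characters: "dgl"
Remaining characters: "pifcm"
Concatenate remaining + first: "pifcm" + "dgl" = "pifcmdgl"

pifcmdgl


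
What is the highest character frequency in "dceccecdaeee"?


Input: dceccecdaeee
Character counts:
  'a': 1
  'c': 4
  'd': 2
  'e': 5
Maximum frequency: 5

5


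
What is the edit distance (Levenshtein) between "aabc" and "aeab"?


Computing edit distance: "aabc" -> "aeab"
DP table:
           a    e    a    b
      0    1    2    3    4
  a   1    0    1    2    3
  a   2    1    1    1    2
  b   3    2    2    2    1
  c   4    3    3    3    2
Edit distance = dp[4][4] = 2

2


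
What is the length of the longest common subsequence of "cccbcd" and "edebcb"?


LCS of "cccbcd" and "edebcb"
DP table:
           e    d    e    b    c    b
      0    0    0    0    0    0    0
  c   0    0    0    0    0    1    1
  c   0    0    0    0    0    1    1
  c   0    0    0    0    0    1    1
  b   0    0    0    0    1    1    2
  c   0    0    0    0    1    2    2
  d   0    0    1    1    1    2    2
LCS length = dp[6][6] = 2

2


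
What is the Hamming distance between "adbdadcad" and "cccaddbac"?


Comparing "adbdadcad" and "cccaddbac" position by position:
  Position 0: 'a' vs 'c' => differ
  Position 1: 'd' vs 'c' => differ
  Position 2: 'b' vs 'c' => differ
  Position 3: 'd' vs 'a' => differ
  Position 4: 'a' vs 'd' => differ
  Position 5: 'd' vs 'd' => same
  Position 6: 'c' vs 'b' => differ
  Position 7: 'a' vs 'a' => same
  Position 8: 'd' vs 'c' => differ
Total differences (Hamming distance): 7

7


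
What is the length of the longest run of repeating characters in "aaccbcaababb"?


Input: "aaccbcaababb"
Scanning for longest run:
  Position 1 ('a'): continues run of 'a', length=2
  Position 2 ('c'): new char, reset run to 1
  Position 3 ('c'): continues run of 'c', length=2
  Position 4 ('b'): new char, reset run to 1
  Position 5 ('c'): new char, reset run to 1
  Position 6 ('a'): new char, reset run to 1
  Position 7 ('a'): continues run of 'a', length=2
  Position 8 ('b'): new char, reset run to 1
  Position 9 ('a'): new char, reset run to 1
  Position 10 ('b'): new char, reset run to 1
  Position 11 ('b'): continues run of 'b', length=2
Longest run: 'a' with length 2

2


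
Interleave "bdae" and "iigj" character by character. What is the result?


Interleaving "bdae" and "iigj":
  Position 0: 'b' from first, 'i' from second => "bi"
  Position 1: 'd' from first, 'i' from second => "di"
  Position 2: 'a' from first, 'g' from second => "ag"
  Position 3: 'e' from first, 'j' from second => "ej"
Result: bidiagej

bidiagej


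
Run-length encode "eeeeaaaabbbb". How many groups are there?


Input: eeeeaaaabbbb
Scanning for consecutive runs:
  Group 1: 'e' x 4 (positions 0-3)
  Group 2: 'a' x 4 (positions 4-7)
  Group 3: 'b' x 4 (positions 8-11)
Total groups: 3

3


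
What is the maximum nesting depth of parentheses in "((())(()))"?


Input: "((())(()))"
Tracking depth:
  Position 0 '(': depth becomes 1
  Position 1 '(': depth becomes 2
  Position 2 '(': depth becomes 3
  Position 3 ')': depth becomes 2
  Position 4 ')': depth becomes 1
  Position 5 '(': depth becomes 2
  Position 6 '(': depth becomes 3
  Position 7 ')': depth becomes 2
  Position 8 ')': depth becomes 1
  Position 9 ')': depth becomes 0
Maximum depth reached: 3

3


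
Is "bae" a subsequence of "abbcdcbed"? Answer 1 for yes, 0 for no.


Check if "bae" is a subsequence of "abbcdcbed"
Greedy scan:
  Position 0 ('a'): no match needed
  Position 1 ('b'): matches sub[0] = 'b'
  Position 2 ('b'): no match needed
  Position 3 ('c'): no match needed
  Position 4 ('d'): no match needed
  Position 5 ('c'): no match needed
  Position 6 ('b'): no match needed
  Position 7 ('e'): no match needed
  Position 8 ('d'): no match needed
Only matched 1/3 characters => not a subsequence

0


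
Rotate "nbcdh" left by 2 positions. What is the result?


Input: "nbcdh", rotate left by 2
First 2 characters: "nb"
Remaining characters: "cdh"
Concatenate remaining + first: "cdh" + "nb" = "cdhnb"

cdhnb


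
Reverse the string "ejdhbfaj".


Input: ejdhbfaj
Reading characters right to left:
  Position 7: 'j'
  Position 6: 'a'
  Position 5: 'f'
  Position 4: 'b'
  Position 3: 'h'
  Position 2: 'd'
  Position 1: 'j'
  Position 0: 'e'
Reversed: jafbhdje

jafbhdje


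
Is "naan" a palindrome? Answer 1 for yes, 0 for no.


Input: naan
Reversed: naan
  Compare pos 0 ('n') with pos 3 ('n'): match
  Compare pos 1 ('a') with pos 2 ('a'): match
Result: palindrome

1


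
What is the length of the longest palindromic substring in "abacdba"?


Input: "abacdba"
Checking substrings for palindromes:
  [0:3] "aba" (len 3) => palindrome
Longest palindromic substring: "aba" with length 3

3


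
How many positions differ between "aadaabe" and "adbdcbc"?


Comparing "aadaabe" and "adbdcbc" position by position:
  Position 0: 'a' vs 'a' => same
  Position 1: 'a' vs 'd' => DIFFER
  Position 2: 'd' vs 'b' => DIFFER
  Position 3: 'a' vs 'd' => DIFFER
  Position 4: 'a' vs 'c' => DIFFER
  Position 5: 'b' vs 'b' => same
  Position 6: 'e' vs 'c' => DIFFER
Positions that differ: 5

5


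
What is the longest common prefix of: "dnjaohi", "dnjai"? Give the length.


Words: dnjaohi, dnjai
  Position 0: all 'd' => match
  Position 1: all 'n' => match
  Position 2: all 'j' => match
  Position 3: all 'a' => match
  Position 4: ('o', 'i') => mismatch, stop
LCP = "dnja" (length 4)

4


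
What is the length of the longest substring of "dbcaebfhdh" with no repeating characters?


Input: "dbcaebfhdh"
Sliding window (track last position of each char):
  Position 0 ('d'): window [0,0] length 1 -- new best
  Position 1 ('b'): window [0,1] length 2 -- new best
  Position 2 ('c'): window [0,2] length 3 -- new best
  Position 3 ('a'): window [0,3] length 4 -- new best
  Position 4 ('e'): window [0,4] length 5 -- new best
  Position 5 ('b'): repeat (last at 1), move window start to 2
  Position 5 ('b'): window [2,5] length 4
  Position 6 ('f'): window [2,6] length 5
  Position 7 ('h'): window [2,7] length 6 -- new best
  Position 8 ('d'): window [2,8] length 7 -- new best
  Position 9 ('h'): repeat (last at 7), move window start to 8
  Position 9 ('h'): window [8,9] length 2
Longest substring with no repeats: "caebfhd" with length 7

7


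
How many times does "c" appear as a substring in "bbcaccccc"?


Searching for "c" in "bbcaccccc"
Scanning each position:
  Position 0: "b" => no
  Position 1: "b" => no
  Position 2: "c" => MATCH
  Position 3: "a" => no
  Position 4: "c" => MATCH
  Position 5: "c" => MATCH
  Position 6: "c" => MATCH
  Position 7: "c" => MATCH
  Position 8: "c" => MATCH
Total occurrences: 6

6


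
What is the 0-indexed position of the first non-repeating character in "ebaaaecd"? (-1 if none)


Input: ebaaaecd
Character frequencies:
  'a': 3
  'b': 1
  'c': 1
  'd': 1
  'e': 2
Scanning left to right for freq == 1:
  Position 0 ('e'): freq=2, skip
  Position 1 ('b'): unique! => answer = 1

1


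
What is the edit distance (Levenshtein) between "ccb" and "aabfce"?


Computing edit distance: "ccb" -> "aabfce"
DP table:
           a    a    b    f    c    e
      0    1    2    3    4    5    6
  c   1    1    2    3    4    4    5
  c   2    2    2    3    4    4    5
  b   3    3    3    2    3    4    5
Edit distance = dp[3][6] = 5

5


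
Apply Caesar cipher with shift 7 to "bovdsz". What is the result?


Caesar cipher: shift "bovdsz" by 7
  'b' (pos 1) + 7 = pos 8 = 'i'
  'o' (pos 14) + 7 = pos 21 = 'v'
  'v' (pos 21) + 7 = pos 2 = 'c'
  'd' (pos 3) + 7 = pos 10 = 'k'
  's' (pos 18) + 7 = pos 25 = 'z'
  'z' (pos 25) + 7 = pos 6 = 'g'
Result: ivckzg

ivckzg


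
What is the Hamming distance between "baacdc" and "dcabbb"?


Comparing "baacdc" and "dcabbb" position by position:
  Position 0: 'b' vs 'd' => differ
  Position 1: 'a' vs 'c' => differ
  Position 2: 'a' vs 'a' => same
  Position 3: 'c' vs 'b' => differ
  Position 4: 'd' vs 'b' => differ
  Position 5: 'c' vs 'b' => differ
Total differences (Hamming distance): 5

5


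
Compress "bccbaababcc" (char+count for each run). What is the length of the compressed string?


Input: bccbaababcc
Runs:
  'b' x 1 => "b1"
  'c' x 2 => "c2"
  'b' x 1 => "b1"
  'a' x 2 => "a2"
  'b' x 1 => "b1"
  'a' x 1 => "a1"
  'b' x 1 => "b1"
  'c' x 2 => "c2"
Compressed: "b1c2b1a2b1a1b1c2"
Compressed length: 16

16


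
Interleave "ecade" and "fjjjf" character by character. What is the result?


Interleaving "ecade" and "fjjjf":
  Position 0: 'e' from first, 'f' from second => "ef"
  Position 1: 'c' from first, 'j' from second => "cj"
  Position 2: 'a' from first, 'j' from second => "aj"
  Position 3: 'd' from first, 'j' from second => "dj"
  Position 4: 'e' from first, 'f' from second => "ef"
Result: efcjajdjef

efcjajdjef


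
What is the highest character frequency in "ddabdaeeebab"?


Input: ddabdaeeebab
Character counts:
  'a': 3
  'b': 3
  'd': 3
  'e': 3
Maximum frequency: 3

3


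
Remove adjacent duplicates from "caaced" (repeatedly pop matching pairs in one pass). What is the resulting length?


Input: caaced
Stack-based adjacent duplicate removal:
  Read 'c': push. Stack: c
  Read 'a': push. Stack: ca
  Read 'a': matches stack top 'a' => pop. Stack: c
  Read 'c': matches stack top 'c' => pop. Stack: (empty)
  Read 'e': push. Stack: e
  Read 'd': push. Stack: ed
Final stack: "ed" (length 2)

2


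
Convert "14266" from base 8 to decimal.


Input: "14266" in base 8
Positional expansion:
  Digit '1' (value 1) x 8^4 = 4096
  Digit '4' (value 4) x 8^3 = 2048
  Digit '2' (value 2) x 8^2 = 128
  Digit '6' (value 6) x 8^1 = 48
  Digit '6' (value 6) x 8^0 = 6
Sum = 6326

6326


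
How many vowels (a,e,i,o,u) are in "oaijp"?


Input: oaijp
Checking each character:
  'o' at position 0: vowel (running total: 1)
  'a' at position 1: vowel (running total: 2)
  'i' at position 2: vowel (running total: 3)
  'j' at position 3: consonant
  'p' at position 4: consonant
Total vowels: 3

3


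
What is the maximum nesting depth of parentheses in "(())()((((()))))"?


Input: "(())()((((()))))"
Tracking depth:
  Position 0 '(': depth becomes 1
  Position 1 '(': depth becomes 2
  Position 2 ')': depth becomes 1
  Position 3 ')': depth becomes 0
  Position 4 '(': depth becomes 1
  Position 5 ')': depth becomes 0
  Position 6 '(': depth becomes 1
  Position 7 '(': depth becomes 2
  Position 8 '(': depth becomes 3
  Position 9 '(': depth becomes 4
  Position 10 '(': depth becomes 5
  Position 11 ')': depth becomes 4
  Position 12 ')': depth becomes 3
  Position 13 ')': depth becomes 2
  Position 14 ')': depth becomes 1
  Position 15 ')': depth becomes 0
Maximum depth reached: 5

5


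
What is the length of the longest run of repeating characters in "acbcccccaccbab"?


Input: "acbcccccaccbab"
Scanning for longest run:
  Position 1 ('c'): new char, reset run to 1
  Position 2 ('b'): new char, reset run to 1
  Position 3 ('c'): new char, reset run to 1
  Position 4 ('c'): continues run of 'c', length=2
  Position 5 ('c'): continues run of 'c', length=3
  Position 6 ('c'): continues run of 'c', length=4
  Position 7 ('c'): continues run of 'c', length=5
  Position 8 ('a'): new char, reset run to 1
  Position 9 ('c'): new char, reset run to 1
  Position 10 ('c'): continues run of 'c', length=2
  Position 11 ('b'): new char, reset run to 1
  Position 12 ('a'): new char, reset run to 1
  Position 13 ('b'): new char, reset run to 1
Longest run: 'c' with length 5

5


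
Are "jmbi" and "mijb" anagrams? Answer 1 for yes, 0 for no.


Strings: "jmbi", "mijb"
Sorted first:  bijm
Sorted second: bijm
Sorted forms match => anagrams

1


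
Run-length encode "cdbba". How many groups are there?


Input: cdbba
Scanning for consecutive runs:
  Group 1: 'c' x 1 (positions 0-0)
  Group 2: 'd' x 1 (positions 1-1)
  Group 3: 'b' x 2 (positions 2-3)
  Group 4: 'a' x 1 (positions 4-4)
Total groups: 4

4


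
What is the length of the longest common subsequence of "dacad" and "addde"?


LCS of "dacad" and "addde"
DP table:
           a    d    d    d    e
      0    0    0    0    0    0
  d   0    0    1    1    1    1
  a   0    1    1    1    1    1
  c   0    1    1    1    1    1
  a   0    1    1    1    1    1
  d   0    1    2    2    2    2
LCS length = dp[5][5] = 2

2


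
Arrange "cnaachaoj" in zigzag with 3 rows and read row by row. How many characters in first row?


Zigzag "cnaachaoj" into 3 rows:
Placing characters:
  'c' => row 0
  'n' => row 1
  'a' => row 2
  'a' => row 1
  'c' => row 0
  'h' => row 1
  'a' => row 2
  'o' => row 1
  'j' => row 0
Rows:
  Row 0: "ccj"
  Row 1: "naho"
  Row 2: "aa"
First row length: 3

3


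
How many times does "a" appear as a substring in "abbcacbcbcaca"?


Searching for "a" in "abbcacbcbcaca"
Scanning each position:
  Position 0: "a" => MATCH
  Position 1: "b" => no
  Position 2: "b" => no
  Position 3: "c" => no
  Position 4: "a" => MATCH
  Position 5: "c" => no
  Position 6: "b" => no
  Position 7: "c" => no
  Position 8: "b" => no
  Position 9: "c" => no
  Position 10: "a" => MATCH
  Position 11: "c" => no
  Position 12: "a" => MATCH
Total occurrences: 4

4


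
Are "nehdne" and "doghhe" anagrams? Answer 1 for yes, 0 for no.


Strings: "nehdne", "doghhe"
Sorted first:  deehnn
Sorted second: deghho
Differ at position 2: 'e' vs 'g' => not anagrams

0


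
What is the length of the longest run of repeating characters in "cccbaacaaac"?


Input: "cccbaacaaac"
Scanning for longest run:
  Position 1 ('c'): continues run of 'c', length=2
  Position 2 ('c'): continues run of 'c', length=3
  Position 3 ('b'): new char, reset run to 1
  Position 4 ('a'): new char, reset run to 1
  Position 5 ('a'): continues run of 'a', length=2
  Position 6 ('c'): new char, reset run to 1
  Position 7 ('a'): new char, reset run to 1
  Position 8 ('a'): continues run of 'a', length=2
  Position 9 ('a'): continues run of 'a', length=3
  Position 10 ('c'): new char, reset run to 1
Longest run: 'c' with length 3

3
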